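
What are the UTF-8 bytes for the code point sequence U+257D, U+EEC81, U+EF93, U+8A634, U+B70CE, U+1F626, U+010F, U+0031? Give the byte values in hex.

E2 95 BD F3 AE B2 81 EE BE 93 F2 8A 98 B4 F2 B7 83 8E F0 9F 98 A6 C4 8F 31

U+257D: 3-byte form → E2 95 BD.
U+EEC81: 4-byte form → F3 AE B2 81.
U+EF93: 3-byte form → EE BE 93.
U+8A634: 4-byte form → F2 8A 98 B4.
U+B70CE: 4-byte form → F2 B7 83 8E.
U+1F626: 4-byte form → F0 9F 98 A6.
U+010F: 2-byte form → C4 8F.
U+0031: 1-byte form → 31.
Concatenated (25 bytes): E2 95 BD F3 AE B2 81 EE BE 93 F2 8A 98 B4 F2 B7 83 8E F0 9F 98 A6 C4 8F 31.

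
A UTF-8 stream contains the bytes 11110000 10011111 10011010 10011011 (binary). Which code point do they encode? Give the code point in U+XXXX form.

Leading byte 0xF0 = 11110000 matches 11110xxx → 4-byte sequence.
Byte 1: 0xF0 = 11110000, payload 000 (3 bits).
Byte 2: 0x9F = 10011111 (10xxxxxx ✓), payload 011111.
Byte 3: 0x9A = 10011010 (10xxxxxx ✓), payload 011010.
Byte 4: 0x9B = 10011011 (10xxxxxx ✓), payload 011011.
Concatenate: 000011111011010011011 = 0x1F69B (21 bits → U+1F69B).

U+1F69B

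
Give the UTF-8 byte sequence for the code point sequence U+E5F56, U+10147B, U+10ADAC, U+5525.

F3 A5 BD 96 F4 81 91 BB F4 8A B6 AC E5 94 A5

U+E5F56: 4-byte form → F3 A5 BD 96.
U+10147B: 4-byte form → F4 81 91 BB.
U+10ADAC: 4-byte form → F4 8A B6 AC.
U+5525: 3-byte form → E5 94 A5.
Concatenated (15 bytes): F3 A5 BD 96 F4 81 91 BB F4 8A B6 AC E5 94 A5.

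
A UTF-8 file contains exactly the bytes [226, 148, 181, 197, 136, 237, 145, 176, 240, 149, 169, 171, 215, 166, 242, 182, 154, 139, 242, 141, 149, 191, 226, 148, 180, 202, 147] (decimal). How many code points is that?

9

Byte at offset 0: 0xE2 = 11100010 → 3-byte char (#1). Advance 3.
Byte at offset 3: 0xC5 = 11000101 → 2-byte char (#2). Advance 2.
Byte at offset 5: 0xED = 11101101 → 3-byte char (#3). Advance 3.
Byte at offset 8: 0xF0 = 11110000 → 4-byte char (#4). Advance 4.
Byte at offset 12: 0xD7 = 11010111 → 2-byte char (#5). Advance 2.
Byte at offset 14: 0xF2 = 11110010 → 4-byte char (#6). Advance 4.
Byte at offset 18: 0xF2 = 11110010 → 4-byte char (#7). Advance 4.
Byte at offset 22: 0xE2 = 11100010 → 3-byte char (#8). Advance 3.
Byte at offset 25: 0xCA = 11001010 → 2-byte char (#9). Advance 2.
Reached end at offset 27 after 9 code points.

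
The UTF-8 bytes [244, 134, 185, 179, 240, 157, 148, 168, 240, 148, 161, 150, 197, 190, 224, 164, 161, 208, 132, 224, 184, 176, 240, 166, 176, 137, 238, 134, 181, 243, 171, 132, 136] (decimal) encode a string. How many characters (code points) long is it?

10

Byte at offset 0: 0xF4 = 11110100 → 4-byte char (#1). Advance 4.
Byte at offset 4: 0xF0 = 11110000 → 4-byte char (#2). Advance 4.
Byte at offset 8: 0xF0 = 11110000 → 4-byte char (#3). Advance 4.
Byte at offset 12: 0xC5 = 11000101 → 2-byte char (#4). Advance 2.
Byte at offset 14: 0xE0 = 11100000 → 3-byte char (#5). Advance 3.
Byte at offset 17: 0xD0 = 11010000 → 2-byte char (#6). Advance 2.
Byte at offset 19: 0xE0 = 11100000 → 3-byte char (#7). Advance 3.
Byte at offset 22: 0xF0 = 11110000 → 4-byte char (#8). Advance 4.
Byte at offset 26: 0xEE = 11101110 → 3-byte char (#9). Advance 3.
Byte at offset 29: 0xF3 = 11110011 → 4-byte char (#10). Advance 4.
Reached end at offset 33 after 10 code points.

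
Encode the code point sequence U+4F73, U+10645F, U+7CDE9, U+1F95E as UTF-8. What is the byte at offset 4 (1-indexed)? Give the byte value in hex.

0xF4

1-indexed offset 4 is 0-indexed offset 3.
U+4F73 → 3-byte form E4 BD B3 at offsets 0–2.
U+10645F → 4-byte form F4 86 91 9F at offsets 3–6.
Offset 3 falls in char 2's range; it's byte 1 of F4 86 91 9F = 0xF4.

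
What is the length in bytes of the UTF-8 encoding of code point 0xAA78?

3

U+AA78 = 0xAA78. UTF-8 uses 1 byte below 0x80, 2 below 0x800, 3 below 0x10000, 4 up to 0x10FFFF. 0xAA78 is in U+0800–U+FFFF → 3 bytes.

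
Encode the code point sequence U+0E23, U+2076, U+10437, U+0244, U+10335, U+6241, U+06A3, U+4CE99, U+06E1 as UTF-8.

U+0E23: 3-byte form → E0 B8 A3.
U+2076: 3-byte form → E2 81 B6.
U+10437: 4-byte form → F0 90 90 B7.
U+0244: 2-byte form → C9 84.
U+10335: 4-byte form → F0 90 8C B5.
U+6241: 3-byte form → E6 89 81.
U+06A3: 2-byte form → DA A3.
U+4CE99: 4-byte form → F1 8C BA 99.
U+06E1: 2-byte form → DB A1.
Concatenated (27 bytes): E0 B8 A3 E2 81 B6 F0 90 90 B7 C9 84 F0 90 8C B5 E6 89 81 DA A3 F1 8C BA 99 DB A1.

E0 B8 A3 E2 81 B6 F0 90 90 B7 C9 84 F0 90 8C B5 E6 89 81 DA A3 F1 8C BA 99 DB A1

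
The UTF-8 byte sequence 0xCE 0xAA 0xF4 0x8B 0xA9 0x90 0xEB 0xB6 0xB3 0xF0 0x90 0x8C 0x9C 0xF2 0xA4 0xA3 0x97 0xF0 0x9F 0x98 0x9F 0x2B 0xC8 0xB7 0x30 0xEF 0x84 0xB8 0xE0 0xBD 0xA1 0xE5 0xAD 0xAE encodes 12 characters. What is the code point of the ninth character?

U+0030

Offset 0: leading byte 0xCE = 11001110 → 2-byte char #1 = CE AA.
Offset 2: leading byte 0xF4 = 11110100 → 4-byte char #2 = F4 8B A9 90.
Offset 6: leading byte 0xEB = 11101011 → 3-byte char #3 = EB B6 B3.
Offset 9: leading byte 0xF0 = 11110000 → 4-byte char #4 = F0 90 8C 9C.
Offset 13: leading byte 0xF2 = 11110010 → 4-byte char #5 = F2 A4 A3 97.
Offset 17: leading byte 0xF0 = 11110000 → 4-byte char #6 = F0 9F 98 9F.
Offset 21: leading byte 0x2B = 00101011 → 1-byte char #7 = 2B.
Offset 22: leading byte 0xC8 = 11001000 → 2-byte char #8 = C8 B7.
Offset 24: leading byte 0x30 = 00110000 → 1-byte char #9 = 30.
Leading byte 0x30 = 00110000 matches 0xxxxxxx → 1-byte sequence.
Byte 1: 0x30 = 00110000, payload 0110000 (7 bits).
Concatenate: 0110000 = 0x30 (7 bits → U+0030).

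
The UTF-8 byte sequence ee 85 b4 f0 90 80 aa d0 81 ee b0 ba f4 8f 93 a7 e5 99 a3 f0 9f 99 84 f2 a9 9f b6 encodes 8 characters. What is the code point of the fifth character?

U+10F4E7

Offset 0: leading byte 0xEE = 11101110 → 3-byte char #1 = EE 85 B4.
Offset 3: leading byte 0xF0 = 11110000 → 4-byte char #2 = F0 90 80 AA.
Offset 7: leading byte 0xD0 = 11010000 → 2-byte char #3 = D0 81.
Offset 9: leading byte 0xEE = 11101110 → 3-byte char #4 = EE B0 BA.
Offset 12: leading byte 0xF4 = 11110100 → 4-byte char #5 = F4 8F 93 A7.
Leading byte 0xF4 = 11110100 matches 11110xxx → 4-byte sequence.
Byte 1: 0xF4 = 11110100, payload 100 (3 bits).
Byte 2: 0x8F = 10001111 (10xxxxxx ✓), payload 001111.
Byte 3: 0x93 = 10010011 (10xxxxxx ✓), payload 010011.
Byte 4: 0xA7 = 10100111 (10xxxxxx ✓), payload 100111.
Concatenate: 100001111010011100111 = 0x10F4E7 (21 bits → U+10F4E7).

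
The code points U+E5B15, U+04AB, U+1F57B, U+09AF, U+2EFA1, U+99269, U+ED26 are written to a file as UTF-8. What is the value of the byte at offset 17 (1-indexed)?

0xA1

1-indexed offset 17 is 0-indexed offset 16.
U+E5B15 → 4-byte form F3 A5 AC 95 at offsets 0–3.
U+04AB → 2-byte form D2 AB at offsets 4–5.
U+1F57B → 4-byte form F0 9F 95 BB at offsets 6–9.
U+09AF → 3-byte form E0 A6 AF at offsets 10–12.
U+2EFA1 → 4-byte form F0 AE BE A1 at offsets 13–16.
Offset 16 falls in char 5's range; it's byte 4 of F0 AE BE A1 = 0xA1.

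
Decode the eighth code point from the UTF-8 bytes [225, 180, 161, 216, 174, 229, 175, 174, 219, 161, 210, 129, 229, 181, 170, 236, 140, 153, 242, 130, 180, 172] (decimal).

U+82D2C

Offset 0: leading byte 0xE1 = 11100001 → 3-byte char #1 = E1 B4 A1.
Offset 3: leading byte 0xD8 = 11011000 → 2-byte char #2 = D8 AE.
Offset 5: leading byte 0xE5 = 11100101 → 3-byte char #3 = E5 AF AE.
Offset 8: leading byte 0xDB = 11011011 → 2-byte char #4 = DB A1.
Offset 10: leading byte 0xD2 = 11010010 → 2-byte char #5 = D2 81.
Offset 12: leading byte 0xE5 = 11100101 → 3-byte char #6 = E5 B5 AA.
Offset 15: leading byte 0xEC = 11101100 → 3-byte char #7 = EC 8C 99.
Offset 18: leading byte 0xF2 = 11110010 → 4-byte char #8 = F2 82 B4 AC.
Leading byte 0xF2 = 11110010 matches 11110xxx → 4-byte sequence.
Byte 1: 0xF2 = 11110010, payload 010 (3 bits).
Byte 2: 0x82 = 10000010 (10xxxxxx ✓), payload 000010.
Byte 3: 0xB4 = 10110100 (10xxxxxx ✓), payload 110100.
Byte 4: 0xAC = 10101100 (10xxxxxx ✓), payload 101100.
Concatenate: 010000010110100101100 = 0x82D2C (21 bits → U+82D2C).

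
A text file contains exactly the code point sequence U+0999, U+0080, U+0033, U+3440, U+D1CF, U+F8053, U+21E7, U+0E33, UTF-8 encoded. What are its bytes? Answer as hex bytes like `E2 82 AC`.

E0 A6 99 C2 80 33 E3 91 80 ED 87 8F F3 B8 81 93 E2 87 A7 E0 B8 B3

U+0999: 3-byte form → E0 A6 99.
U+0080: 2-byte form → C2 80.
U+0033: 1-byte form → 33.
U+3440: 3-byte form → E3 91 80.
U+D1CF: 3-byte form → ED 87 8F.
U+F8053: 4-byte form → F3 B8 81 93.
U+21E7: 3-byte form → E2 87 A7.
U+0E33: 3-byte form → E0 B8 B3.
Concatenated (22 bytes): E0 A6 99 C2 80 33 E3 91 80 ED 87 8F F3 B8 81 93 E2 87 A7 E0 B8 B3.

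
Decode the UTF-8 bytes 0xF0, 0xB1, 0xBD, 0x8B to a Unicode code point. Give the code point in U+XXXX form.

Leading byte 0xF0 = 11110000 matches 11110xxx → 4-byte sequence.
Byte 1: 0xF0 = 11110000, payload 000 (3 bits).
Byte 2: 0xB1 = 10110001 (10xxxxxx ✓), payload 110001.
Byte 3: 0xBD = 10111101 (10xxxxxx ✓), payload 111101.
Byte 4: 0x8B = 10001011 (10xxxxxx ✓), payload 001011.
Concatenate: 000110001111101001011 = 0x31F4B (21 bits → U+31F4B).

U+31F4B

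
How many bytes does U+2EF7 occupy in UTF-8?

3

U+2EF7 = 0x2EF7. UTF-8 uses 1 byte below 0x80, 2 below 0x800, 3 below 0x10000, 4 up to 0x10FFFF. 0x2EF7 is in U+0800–U+FFFF → 3 bytes.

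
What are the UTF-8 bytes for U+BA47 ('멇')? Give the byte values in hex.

U+BA47 = 0xBA47 = 47687 decimal. In range U+0800–U+FFFF → 3-byte form: 1110xxxx 10xxxxxx 10xxxxxx.
Binary (16 bits): 1011101001000111.
Split 4+6+6: 1011 | 101001 | 000111.
Byte 1: 11101011 = 0xEB.
Byte 2: 10101001 = 0xA9.
Byte 3: 10000111 = 0x87.

EB A9 87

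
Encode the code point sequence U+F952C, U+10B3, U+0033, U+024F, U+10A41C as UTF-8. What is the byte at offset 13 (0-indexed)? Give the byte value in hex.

U+F952C → 4-byte form F3 B9 94 AC at offsets 0–3.
U+10B3 → 3-byte form E1 82 B3 at offsets 4–6.
U+0033 → 1-byte form 33 at offsets 7–7.
U+024F → 2-byte form C9 8F at offsets 8–9.
U+10A41C → 4-byte form F4 8A 90 9C at offsets 10–13.
Offset 13 falls in char 5's range; it's byte 4 of F4 8A 90 9C = 0x9C.

0x9C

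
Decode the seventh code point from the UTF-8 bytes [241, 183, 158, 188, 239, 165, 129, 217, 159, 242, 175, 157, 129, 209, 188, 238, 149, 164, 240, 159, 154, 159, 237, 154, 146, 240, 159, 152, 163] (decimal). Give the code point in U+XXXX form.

Offset 0: leading byte 0xF1 = 11110001 → 4-byte char #1 = F1 B7 9E BC.
Offset 4: leading byte 0xEF = 11101111 → 3-byte char #2 = EF A5 81.
Offset 7: leading byte 0xD9 = 11011001 → 2-byte char #3 = D9 9F.
Offset 9: leading byte 0xF2 = 11110010 → 4-byte char #4 = F2 AF 9D 81.
Offset 13: leading byte 0xD1 = 11010001 → 2-byte char #5 = D1 BC.
Offset 15: leading byte 0xEE = 11101110 → 3-byte char #6 = EE 95 A4.
Offset 18: leading byte 0xF0 = 11110000 → 4-byte char #7 = F0 9F 9A 9F.
Leading byte 0xF0 = 11110000 matches 11110xxx → 4-byte sequence.
Byte 1: 0xF0 = 11110000, payload 000 (3 bits).
Byte 2: 0x9F = 10011111 (10xxxxxx ✓), payload 011111.
Byte 3: 0x9A = 10011010 (10xxxxxx ✓), payload 011010.
Byte 4: 0x9F = 10011111 (10xxxxxx ✓), payload 011111.
Concatenate: 000011111011010011111 = 0x1F69F (21 bits → U+1F69F).

U+1F69F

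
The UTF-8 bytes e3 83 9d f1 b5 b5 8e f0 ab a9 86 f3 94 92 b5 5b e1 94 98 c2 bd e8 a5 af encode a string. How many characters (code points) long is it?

8

Byte at offset 0: 0xE3 = 11100011 → 3-byte char (#1). Advance 3.
Byte at offset 3: 0xF1 = 11110001 → 4-byte char (#2). Advance 4.
Byte at offset 7: 0xF0 = 11110000 → 4-byte char (#3). Advance 4.
Byte at offset 11: 0xF3 = 11110011 → 4-byte char (#4). Advance 4.
Byte at offset 15: 0x5B = 01011011 → 1-byte char (#5). Advance 1.
Byte at offset 16: 0xE1 = 11100001 → 3-byte char (#6). Advance 3.
Byte at offset 19: 0xC2 = 11000010 → 2-byte char (#7). Advance 2.
Byte at offset 21: 0xE8 = 11101000 → 3-byte char (#8). Advance 3.
Reached end at offset 24 after 8 code points.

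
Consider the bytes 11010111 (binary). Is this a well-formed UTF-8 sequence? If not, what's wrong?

Leading byte 0xD7 = 11010111 → 2-byte form, but only 1 byte is present.

invalid (sequence truncated)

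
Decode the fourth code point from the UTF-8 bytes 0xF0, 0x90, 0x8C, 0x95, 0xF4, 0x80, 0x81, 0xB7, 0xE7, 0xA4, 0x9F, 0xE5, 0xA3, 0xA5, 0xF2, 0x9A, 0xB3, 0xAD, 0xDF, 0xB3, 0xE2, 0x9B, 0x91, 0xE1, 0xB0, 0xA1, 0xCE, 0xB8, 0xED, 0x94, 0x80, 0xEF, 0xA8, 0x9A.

U+58E5

Offset 0: leading byte 0xF0 = 11110000 → 4-byte char #1 = F0 90 8C 95.
Offset 4: leading byte 0xF4 = 11110100 → 4-byte char #2 = F4 80 81 B7.
Offset 8: leading byte 0xE7 = 11100111 → 3-byte char #3 = E7 A4 9F.
Offset 11: leading byte 0xE5 = 11100101 → 3-byte char #4 = E5 A3 A5.
Leading byte 0xE5 = 11100101 matches 1110xxxx → 3-byte sequence.
Byte 1: 0xE5 = 11100101, payload 0101 (4 bits).
Byte 2: 0xA3 = 10100011 (10xxxxxx ✓), payload 100011.
Byte 3: 0xA5 = 10100101 (10xxxxxx ✓), payload 100101.
Concatenate: 0101100011100101 = 0x58E5 (16 bits → U+58E5).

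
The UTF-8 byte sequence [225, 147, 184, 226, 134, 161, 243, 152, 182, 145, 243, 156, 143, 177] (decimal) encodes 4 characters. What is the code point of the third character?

U+D8D91

Offset 0: leading byte 0xE1 = 11100001 → 3-byte char #1 = E1 93 B8.
Offset 3: leading byte 0xE2 = 11100010 → 3-byte char #2 = E2 86 A1.
Offset 6: leading byte 0xF3 = 11110011 → 4-byte char #3 = F3 98 B6 91.
Leading byte 0xF3 = 11110011 matches 11110xxx → 4-byte sequence.
Byte 1: 0xF3 = 11110011, payload 011 (3 bits).
Byte 2: 0x98 = 10011000 (10xxxxxx ✓), payload 011000.
Byte 3: 0xB6 = 10110110 (10xxxxxx ✓), payload 110110.
Byte 4: 0x91 = 10010001 (10xxxxxx ✓), payload 010001.
Concatenate: 011011000110110010001 = 0xD8D91 (21 bits → U+D8D91).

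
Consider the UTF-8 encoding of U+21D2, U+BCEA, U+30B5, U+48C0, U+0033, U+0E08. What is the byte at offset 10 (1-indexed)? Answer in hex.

0xE4

1-indexed offset 10 is 0-indexed offset 9.
U+21D2 → 3-byte form E2 87 92 at offsets 0–2.
U+BCEA → 3-byte form EB B3 AA at offsets 3–5.
U+30B5 → 3-byte form E3 82 B5 at offsets 6–8.
U+48C0 → 3-byte form E4 A3 80 at offsets 9–11.
Offset 9 falls in char 4's range; it's byte 1 of E4 A3 80 = 0xE4.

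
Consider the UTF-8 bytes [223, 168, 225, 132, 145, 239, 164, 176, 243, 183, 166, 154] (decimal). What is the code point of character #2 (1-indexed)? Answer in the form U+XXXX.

Offset 0: leading byte 0xDF = 11011111 → 2-byte char #1 = DF A8.
Offset 2: leading byte 0xE1 = 11100001 → 3-byte char #2 = E1 84 91.
Leading byte 0xE1 = 11100001 matches 1110xxxx → 3-byte sequence.
Byte 1: 0xE1 = 11100001, payload 0001 (4 bits).
Byte 2: 0x84 = 10000100 (10xxxxxx ✓), payload 000100.
Byte 3: 0x91 = 10010001 (10xxxxxx ✓), payload 010001.
Concatenate: 0001000100010001 = 0x1111 (16 bits → U+1111).

U+1111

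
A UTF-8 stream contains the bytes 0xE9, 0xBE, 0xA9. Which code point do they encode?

U+9FA9

Leading byte 0xE9 = 11101001 matches 1110xxxx → 3-byte sequence.
Byte 1: 0xE9 = 11101001, payload 1001 (4 bits).
Byte 2: 0xBE = 10111110 (10xxxxxx ✓), payload 111110.
Byte 3: 0xA9 = 10101001 (10xxxxxx ✓), payload 101001.
Concatenate: 1001111110101001 = 0x9FA9 (16 bits → U+9FA9).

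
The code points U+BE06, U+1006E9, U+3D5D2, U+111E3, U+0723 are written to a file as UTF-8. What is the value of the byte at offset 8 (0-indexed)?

0xBD

U+BE06 → 3-byte form EB B8 86 at offsets 0–2.
U+1006E9 → 4-byte form F4 80 9B A9 at offsets 3–6.
U+3D5D2 → 4-byte form F0 BD 97 92 at offsets 7–10.
Offset 8 falls in char 3's range; it's byte 2 of F0 BD 97 92 = 0xBD.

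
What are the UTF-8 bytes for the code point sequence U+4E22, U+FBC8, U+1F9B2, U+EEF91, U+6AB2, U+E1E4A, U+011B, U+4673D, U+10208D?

E4 B8 A2 EF AF 88 F0 9F A6 B2 F3 AE BE 91 E6 AA B2 F3 A1 B9 8A C4 9B F1 86 9C BD F4 82 82 8D

U+4E22: 3-byte form → E4 B8 A2.
U+FBC8: 3-byte form → EF AF 88.
U+1F9B2: 4-byte form → F0 9F A6 B2.
U+EEF91: 4-byte form → F3 AE BE 91.
U+6AB2: 3-byte form → E6 AA B2.
U+E1E4A: 4-byte form → F3 A1 B9 8A.
U+011B: 2-byte form → C4 9B.
U+4673D: 4-byte form → F1 86 9C BD.
U+10208D: 4-byte form → F4 82 82 8D.
Concatenated (31 bytes): E4 B8 A2 EF AF 88 F0 9F A6 B2 F3 AE BE 91 E6 AA B2 F3 A1 B9 8A C4 9B F1 86 9C BD F4 82 82 8D.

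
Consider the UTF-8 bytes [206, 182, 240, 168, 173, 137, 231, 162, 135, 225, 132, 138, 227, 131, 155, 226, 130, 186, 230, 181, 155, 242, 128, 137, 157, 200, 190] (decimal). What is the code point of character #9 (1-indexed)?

U+023E

Offset 0: leading byte 0xCE = 11001110 → 2-byte char #1 = CE B6.
Offset 2: leading byte 0xF0 = 11110000 → 4-byte char #2 = F0 A8 AD 89.
Offset 6: leading byte 0xE7 = 11100111 → 3-byte char #3 = E7 A2 87.
Offset 9: leading byte 0xE1 = 11100001 → 3-byte char #4 = E1 84 8A.
Offset 12: leading byte 0xE3 = 11100011 → 3-byte char #5 = E3 83 9B.
Offset 15: leading byte 0xE2 = 11100010 → 3-byte char #6 = E2 82 BA.
Offset 18: leading byte 0xE6 = 11100110 → 3-byte char #7 = E6 B5 9B.
Offset 21: leading byte 0xF2 = 11110010 → 4-byte char #8 = F2 80 89 9D.
Offset 25: leading byte 0xC8 = 11001000 → 2-byte char #9 = C8 BE.
Leading byte 0xC8 = 11001000 matches 110xxxxx → 2-byte sequence.
Byte 1: 0xC8 = 11001000, payload 01000 (5 bits).
Byte 2: 0xBE = 10111110 (10xxxxxx ✓), payload 111110.
Concatenate: 01000111110 = 0x23E (11 bits → U+023E).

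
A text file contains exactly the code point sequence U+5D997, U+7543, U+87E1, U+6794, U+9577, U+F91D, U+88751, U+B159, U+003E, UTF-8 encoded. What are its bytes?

U+5D997: 4-byte form → F1 9D A6 97.
U+7543: 3-byte form → E7 95 83.
U+87E1: 3-byte form → E8 9F A1.
U+6794: 3-byte form → E6 9E 94.
U+9577: 3-byte form → E9 95 B7.
U+F91D: 3-byte form → EF A4 9D.
U+88751: 4-byte form → F2 88 9D 91.
U+B159: 3-byte form → EB 85 99.
U+003E: 1-byte form → 3E.
Concatenated (27 bytes): F1 9D A6 97 E7 95 83 E8 9F A1 E6 9E 94 E9 95 B7 EF A4 9D F2 88 9D 91 EB 85 99 3E.

F1 9D A6 97 E7 95 83 E8 9F A1 E6 9E 94 E9 95 B7 EF A4 9D F2 88 9D 91 EB 85 99 3E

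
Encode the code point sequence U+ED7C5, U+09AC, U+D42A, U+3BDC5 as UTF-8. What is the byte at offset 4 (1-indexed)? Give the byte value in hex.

1-indexed offset 4 is 0-indexed offset 3.
U+ED7C5 → 4-byte form F3 AD 9F 85 at offsets 0–3.
Offset 3 falls in char 1's range; it's byte 4 of F3 AD 9F 85 = 0x85.

0x85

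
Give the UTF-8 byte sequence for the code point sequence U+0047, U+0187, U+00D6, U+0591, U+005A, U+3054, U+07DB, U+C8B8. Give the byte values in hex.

47 C6 87 C3 96 D6 91 5A E3 81 94 DF 9B EC A2 B8

U+0047: 1-byte form → 47.
U+0187: 2-byte form → C6 87.
U+00D6: 2-byte form → C3 96.
U+0591: 2-byte form → D6 91.
U+005A: 1-byte form → 5A.
U+3054: 3-byte form → E3 81 94.
U+07DB: 2-byte form → DF 9B.
U+C8B8: 3-byte form → EC A2 B8.
Concatenated (16 bytes): 47 C6 87 C3 96 D6 91 5A E3 81 94 DF 9B EC A2 B8.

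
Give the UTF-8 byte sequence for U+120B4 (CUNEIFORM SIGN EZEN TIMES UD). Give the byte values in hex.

F0 92 82 B4

U+120B4 = 0x120B4 = 73908 decimal. In range U+10000–U+10FFFF → 4-byte form: 11110xxx 10xxxxxx 10xxxxxx 10xxxxxx.
Binary (21 bits): 000010010000010110100.
Split 3+6+6+6: 000 | 010010 | 000010 | 110100.
Byte 1: 11110000 = 0xF0.
Byte 2: 10010010 = 0x92.
Byte 3: 10000010 = 0x82.
Byte 4: 10110100 = 0xB4.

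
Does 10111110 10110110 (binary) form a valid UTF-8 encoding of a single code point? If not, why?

invalid (continuation byte with no leading byte)

Byte 0xBE = 10111110 has the form 10xxxxxx — a continuation byte — but there is no preceding leading byte.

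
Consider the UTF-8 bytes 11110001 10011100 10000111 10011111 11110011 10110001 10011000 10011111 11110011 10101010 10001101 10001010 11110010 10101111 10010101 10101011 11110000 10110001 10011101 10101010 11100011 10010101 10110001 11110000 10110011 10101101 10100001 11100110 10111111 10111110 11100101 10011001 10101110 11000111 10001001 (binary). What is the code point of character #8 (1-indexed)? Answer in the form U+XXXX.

Offset 0: leading byte 0xF1 = 11110001 → 4-byte char #1 = F1 9C 87 9F.
Offset 4: leading byte 0xF3 = 11110011 → 4-byte char #2 = F3 B1 98 9F.
Offset 8: leading byte 0xF3 = 11110011 → 4-byte char #3 = F3 AA 8D 8A.
Offset 12: leading byte 0xF2 = 11110010 → 4-byte char #4 = F2 AF 95 AB.
Offset 16: leading byte 0xF0 = 11110000 → 4-byte char #5 = F0 B1 9D AA.
Offset 20: leading byte 0xE3 = 11100011 → 3-byte char #6 = E3 95 B1.
Offset 23: leading byte 0xF0 = 11110000 → 4-byte char #7 = F0 B3 AD A1.
Offset 27: leading byte 0xE6 = 11100110 → 3-byte char #8 = E6 BF BE.
Leading byte 0xE6 = 11100110 matches 1110xxxx → 3-byte sequence.
Byte 1: 0xE6 = 11100110, payload 0110 (4 bits).
Byte 2: 0xBF = 10111111 (10xxxxxx ✓), payload 111111.
Byte 3: 0xBE = 10111110 (10xxxxxx ✓), payload 111110.
Concatenate: 0110111111111110 = 0x6FFE (16 bits → U+6FFE).

U+6FFE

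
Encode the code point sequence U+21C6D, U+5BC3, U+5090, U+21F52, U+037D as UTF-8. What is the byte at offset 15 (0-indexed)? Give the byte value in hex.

U+21C6D → 4-byte form F0 A1 B1 AD at offsets 0–3.
U+5BC3 → 3-byte form E5 AF 83 at offsets 4–6.
U+5090 → 3-byte form E5 82 90 at offsets 7–9.
U+21F52 → 4-byte form F0 A1 BD 92 at offsets 10–13.
U+037D → 2-byte form CD BD at offsets 14–15.
Offset 15 falls in char 5's range; it's byte 2 of CD BD = 0xBD.

0xBD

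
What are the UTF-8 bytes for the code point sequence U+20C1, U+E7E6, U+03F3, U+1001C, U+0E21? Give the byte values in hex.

E2 83 81 EE 9F A6 CF B3 F0 90 80 9C E0 B8 A1

U+20C1: 3-byte form → E2 83 81.
U+E7E6: 3-byte form → EE 9F A6.
U+03F3: 2-byte form → CF B3.
U+1001C: 4-byte form → F0 90 80 9C.
U+0E21: 3-byte form → E0 B8 A1.
Concatenated (15 bytes): E2 83 81 EE 9F A6 CF B3 F0 90 80 9C E0 B8 A1.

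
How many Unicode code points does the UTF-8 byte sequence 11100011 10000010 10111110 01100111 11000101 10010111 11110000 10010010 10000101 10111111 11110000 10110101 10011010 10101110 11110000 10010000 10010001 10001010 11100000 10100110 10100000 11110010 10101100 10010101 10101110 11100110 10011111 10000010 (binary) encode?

9

Byte at offset 0: 0xE3 = 11100011 → 3-byte char (#1). Advance 3.
Byte at offset 3: 0x67 = 01100111 → 1-byte char (#2). Advance 1.
Byte at offset 4: 0xC5 = 11000101 → 2-byte char (#3). Advance 2.
Byte at offset 6: 0xF0 = 11110000 → 4-byte char (#4). Advance 4.
Byte at offset 10: 0xF0 = 11110000 → 4-byte char (#5). Advance 4.
Byte at offset 14: 0xF0 = 11110000 → 4-byte char (#6). Advance 4.
Byte at offset 18: 0xE0 = 11100000 → 3-byte char (#7). Advance 3.
Byte at offset 21: 0xF2 = 11110010 → 4-byte char (#8). Advance 4.
Byte at offset 25: 0xE6 = 11100110 → 3-byte char (#9). Advance 3.
Reached end at offset 28 after 9 code points.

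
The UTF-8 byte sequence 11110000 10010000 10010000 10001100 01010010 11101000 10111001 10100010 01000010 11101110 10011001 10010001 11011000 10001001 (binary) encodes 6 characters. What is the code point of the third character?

U+8E62

Offset 0: leading byte 0xF0 = 11110000 → 4-byte char #1 = F0 90 90 8C.
Offset 4: leading byte 0x52 = 01010010 → 1-byte char #2 = 52.
Offset 5: leading byte 0xE8 = 11101000 → 3-byte char #3 = E8 B9 A2.
Leading byte 0xE8 = 11101000 matches 1110xxxx → 3-byte sequence.
Byte 1: 0xE8 = 11101000, payload 1000 (4 bits).
Byte 2: 0xB9 = 10111001 (10xxxxxx ✓), payload 111001.
Byte 3: 0xA2 = 10100010 (10xxxxxx ✓), payload 100010.
Concatenate: 1000111001100010 = 0x8E62 (16 bits → U+8E62).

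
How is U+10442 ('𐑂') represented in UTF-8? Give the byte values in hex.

F0 90 91 82

U+10442 = 0x10442 = 66626 decimal. In range U+10000–U+10FFFF → 4-byte form: 11110xxx 10xxxxxx 10xxxxxx 10xxxxxx.
Binary (21 bits): 000010000010001000010.
Split 3+6+6+6: 000 | 010000 | 010001 | 000010.
Byte 1: 11110000 = 0xF0.
Byte 2: 10010000 = 0x90.
Byte 3: 10010001 = 0x91.
Byte 4: 10000010 = 0x82.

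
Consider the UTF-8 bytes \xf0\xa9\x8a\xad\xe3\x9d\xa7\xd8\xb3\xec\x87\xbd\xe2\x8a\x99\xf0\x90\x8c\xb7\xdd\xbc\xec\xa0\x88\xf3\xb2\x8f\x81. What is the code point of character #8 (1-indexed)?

U+C808

Offset 0: leading byte 0xF0 = 11110000 → 4-byte char #1 = F0 A9 8A AD.
Offset 4: leading byte 0xE3 = 11100011 → 3-byte char #2 = E3 9D A7.
Offset 7: leading byte 0xD8 = 11011000 → 2-byte char #3 = D8 B3.
Offset 9: leading byte 0xEC = 11101100 → 3-byte char #4 = EC 87 BD.
Offset 12: leading byte 0xE2 = 11100010 → 3-byte char #5 = E2 8A 99.
Offset 15: leading byte 0xF0 = 11110000 → 4-byte char #6 = F0 90 8C B7.
Offset 19: leading byte 0xDD = 11011101 → 2-byte char #7 = DD BC.
Offset 21: leading byte 0xEC = 11101100 → 3-byte char #8 = EC A0 88.
Leading byte 0xEC = 11101100 matches 1110xxxx → 3-byte sequence.
Byte 1: 0xEC = 11101100, payload 1100 (4 bits).
Byte 2: 0xA0 = 10100000 (10xxxxxx ✓), payload 100000.
Byte 3: 0x88 = 10001000 (10xxxxxx ✓), payload 001000.
Concatenate: 1100100000001000 = 0xC808 (16 bits → U+C808).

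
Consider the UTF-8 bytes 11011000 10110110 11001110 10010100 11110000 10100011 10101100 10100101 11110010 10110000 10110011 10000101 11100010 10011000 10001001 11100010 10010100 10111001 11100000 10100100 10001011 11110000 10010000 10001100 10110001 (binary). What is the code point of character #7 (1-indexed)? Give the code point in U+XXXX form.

U+090B

Offset 0: leading byte 0xD8 = 11011000 → 2-byte char #1 = D8 B6.
Offset 2: leading byte 0xCE = 11001110 → 2-byte char #2 = CE 94.
Offset 4: leading byte 0xF0 = 11110000 → 4-byte char #3 = F0 A3 AC A5.
Offset 8: leading byte 0xF2 = 11110010 → 4-byte char #4 = F2 B0 B3 85.
Offset 12: leading byte 0xE2 = 11100010 → 3-byte char #5 = E2 98 89.
Offset 15: leading byte 0xE2 = 11100010 → 3-byte char #6 = E2 94 B9.
Offset 18: leading byte 0xE0 = 11100000 → 3-byte char #7 = E0 A4 8B.
Leading byte 0xE0 = 11100000 matches 1110xxxx → 3-byte sequence.
Byte 1: 0xE0 = 11100000, payload 0000 (4 bits).
Byte 2: 0xA4 = 10100100 (10xxxxxx ✓), payload 100100.
Byte 3: 0x8B = 10001011 (10xxxxxx ✓), payload 001011.
Concatenate: 0000100100001011 = 0x90B (16 bits → U+090B).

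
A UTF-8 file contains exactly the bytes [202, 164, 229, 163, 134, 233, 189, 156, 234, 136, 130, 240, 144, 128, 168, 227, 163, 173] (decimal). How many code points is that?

6

Byte at offset 0: 0xCA = 11001010 → 2-byte char (#1). Advance 2.
Byte at offset 2: 0xE5 = 11100101 → 3-byte char (#2). Advance 3.
Byte at offset 5: 0xE9 = 11101001 → 3-byte char (#3). Advance 3.
Byte at offset 8: 0xEA = 11101010 → 3-byte char (#4). Advance 3.
Byte at offset 11: 0xF0 = 11110000 → 4-byte char (#5). Advance 4.
Byte at offset 15: 0xE3 = 11100011 → 3-byte char (#6). Advance 3.
Reached end at offset 18 after 6 code points.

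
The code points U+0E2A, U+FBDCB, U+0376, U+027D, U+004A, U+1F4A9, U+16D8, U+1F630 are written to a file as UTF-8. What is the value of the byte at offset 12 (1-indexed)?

1-indexed offset 12 is 0-indexed offset 11.
U+0E2A → 3-byte form E0 B8 AA at offsets 0–2.
U+FBDCB → 4-byte form F3 BB B7 8B at offsets 3–6.
U+0376 → 2-byte form CD B6 at offsets 7–8.
U+027D → 2-byte form C9 BD at offsets 9–10.
U+004A → 1-byte form 4A at offsets 11–11.
Offset 11 falls in char 5's range; it's byte 1 of 4A = 0x4A.

0x4A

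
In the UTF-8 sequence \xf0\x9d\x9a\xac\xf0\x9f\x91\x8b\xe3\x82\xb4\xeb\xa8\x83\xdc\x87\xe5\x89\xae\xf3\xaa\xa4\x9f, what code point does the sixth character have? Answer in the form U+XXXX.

Offset 0: leading byte 0xF0 = 11110000 → 4-byte char #1 = F0 9D 9A AC.
Offset 4: leading byte 0xF0 = 11110000 → 4-byte char #2 = F0 9F 91 8B.
Offset 8: leading byte 0xE3 = 11100011 → 3-byte char #3 = E3 82 B4.
Offset 11: leading byte 0xEB = 11101011 → 3-byte char #4 = EB A8 83.
Offset 14: leading byte 0xDC = 11011100 → 2-byte char #5 = DC 87.
Offset 16: leading byte 0xE5 = 11100101 → 3-byte char #6 = E5 89 AE.
Leading byte 0xE5 = 11100101 matches 1110xxxx → 3-byte sequence.
Byte 1: 0xE5 = 11100101, payload 0101 (4 bits).
Byte 2: 0x89 = 10001001 (10xxxxxx ✓), payload 001001.
Byte 3: 0xAE = 10101110 (10xxxxxx ✓), payload 101110.
Concatenate: 0101001001101110 = 0x526E (16 bits → U+526E).

U+526E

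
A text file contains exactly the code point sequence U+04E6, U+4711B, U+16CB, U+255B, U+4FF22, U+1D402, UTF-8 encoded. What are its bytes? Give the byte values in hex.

U+04E6: 2-byte form → D3 A6.
U+4711B: 4-byte form → F1 87 84 9B.
U+16CB: 3-byte form → E1 9B 8B.
U+255B: 3-byte form → E2 95 9B.
U+4FF22: 4-byte form → F1 8F BC A2.
U+1D402: 4-byte form → F0 9D 90 82.
Concatenated (20 bytes): D3 A6 F1 87 84 9B E1 9B 8B E2 95 9B F1 8F BC A2 F0 9D 90 82.

D3 A6 F1 87 84 9B E1 9B 8B E2 95 9B F1 8F BC A2 F0 9D 90 82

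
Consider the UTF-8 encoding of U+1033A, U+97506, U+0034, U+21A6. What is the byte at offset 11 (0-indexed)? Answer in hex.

U+1033A → 4-byte form F0 90 8C BA at offsets 0–3.
U+97506 → 4-byte form F2 97 94 86 at offsets 4–7.
U+0034 → 1-byte form 34 at offsets 8–8.
U+21A6 → 3-byte form E2 86 A6 at offsets 9–11.
Offset 11 falls in char 4's range; it's byte 3 of E2 86 A6 = 0xA6.

0xA6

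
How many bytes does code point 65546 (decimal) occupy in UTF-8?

U+1000A = 0x1000A. UTF-8 uses 1 byte below 0x80, 2 below 0x800, 3 below 0x10000, 4 up to 0x10FFFF. 0x1000A is in U+10000–U+10FFFF → 4 bytes.

4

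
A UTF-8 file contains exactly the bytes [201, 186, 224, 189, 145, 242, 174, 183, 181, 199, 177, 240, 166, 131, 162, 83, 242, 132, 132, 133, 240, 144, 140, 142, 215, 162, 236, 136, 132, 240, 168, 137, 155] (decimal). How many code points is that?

11

Byte at offset 0: 0xC9 = 11001001 → 2-byte char (#1). Advance 2.
Byte at offset 2: 0xE0 = 11100000 → 3-byte char (#2). Advance 3.
Byte at offset 5: 0xF2 = 11110010 → 4-byte char (#3). Advance 4.
Byte at offset 9: 0xC7 = 11000111 → 2-byte char (#4). Advance 2.
Byte at offset 11: 0xF0 = 11110000 → 4-byte char (#5). Advance 4.
Byte at offset 15: 0x53 = 01010011 → 1-byte char (#6). Advance 1.
Byte at offset 16: 0xF2 = 11110010 → 4-byte char (#7). Advance 4.
Byte at offset 20: 0xF0 = 11110000 → 4-byte char (#8). Advance 4.
Byte at offset 24: 0xD7 = 11010111 → 2-byte char (#9). Advance 2.
Byte at offset 26: 0xEC = 11101100 → 3-byte char (#10). Advance 3.
Byte at offset 29: 0xF0 = 11110000 → 4-byte char (#11). Advance 4.
Reached end at offset 33 after 11 code points.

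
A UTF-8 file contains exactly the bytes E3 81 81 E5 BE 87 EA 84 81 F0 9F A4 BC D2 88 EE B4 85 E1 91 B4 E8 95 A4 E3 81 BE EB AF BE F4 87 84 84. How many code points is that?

11

Byte at offset 0: 0xE3 = 11100011 → 3-byte char (#1). Advance 3.
Byte at offset 3: 0xE5 = 11100101 → 3-byte char (#2). Advance 3.
Byte at offset 6: 0xEA = 11101010 → 3-byte char (#3). Advance 3.
Byte at offset 9: 0xF0 = 11110000 → 4-byte char (#4). Advance 4.
Byte at offset 13: 0xD2 = 11010010 → 2-byte char (#5). Advance 2.
Byte at offset 15: 0xEE = 11101110 → 3-byte char (#6). Advance 3.
Byte at offset 18: 0xE1 = 11100001 → 3-byte char (#7). Advance 3.
Byte at offset 21: 0xE8 = 11101000 → 3-byte char (#8). Advance 3.
Byte at offset 24: 0xE3 = 11100011 → 3-byte char (#9). Advance 3.
Byte at offset 27: 0xEB = 11101011 → 3-byte char (#10). Advance 3.
Byte at offset 30: 0xF4 = 11110100 → 4-byte char (#11). Advance 4.
Reached end at offset 34 after 11 code points.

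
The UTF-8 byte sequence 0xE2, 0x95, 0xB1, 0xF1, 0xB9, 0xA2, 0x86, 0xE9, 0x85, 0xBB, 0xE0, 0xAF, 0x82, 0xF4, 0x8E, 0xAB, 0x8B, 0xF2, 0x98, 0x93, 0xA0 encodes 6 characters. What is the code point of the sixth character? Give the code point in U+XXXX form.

U+984E0

Offset 0: leading byte 0xE2 = 11100010 → 3-byte char #1 = E2 95 B1.
Offset 3: leading byte 0xF1 = 11110001 → 4-byte char #2 = F1 B9 A2 86.
Offset 7: leading byte 0xE9 = 11101001 → 3-byte char #3 = E9 85 BB.
Offset 10: leading byte 0xE0 = 11100000 → 3-byte char #4 = E0 AF 82.
Offset 13: leading byte 0xF4 = 11110100 → 4-byte char #5 = F4 8E AB 8B.
Offset 17: leading byte 0xF2 = 11110010 → 4-byte char #6 = F2 98 93 A0.
Leading byte 0xF2 = 11110010 matches 11110xxx → 4-byte sequence.
Byte 1: 0xF2 = 11110010, payload 010 (3 bits).
Byte 2: 0x98 = 10011000 (10xxxxxx ✓), payload 011000.
Byte 3: 0x93 = 10010011 (10xxxxxx ✓), payload 010011.
Byte 4: 0xA0 = 10100000 (10xxxxxx ✓), payload 100000.
Concatenate: 010011000010011100000 = 0x984E0 (21 bits → U+984E0).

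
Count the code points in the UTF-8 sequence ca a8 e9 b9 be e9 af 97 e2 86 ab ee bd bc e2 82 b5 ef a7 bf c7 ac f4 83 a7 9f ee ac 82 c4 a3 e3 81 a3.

Byte at offset 0: 0xCA = 11001010 → 2-byte char (#1). Advance 2.
Byte at offset 2: 0xE9 = 11101001 → 3-byte char (#2). Advance 3.
Byte at offset 5: 0xE9 = 11101001 → 3-byte char (#3). Advance 3.
Byte at offset 8: 0xE2 = 11100010 → 3-byte char (#4). Advance 3.
Byte at offset 11: 0xEE = 11101110 → 3-byte char (#5). Advance 3.
Byte at offset 14: 0xE2 = 11100010 → 3-byte char (#6). Advance 3.
Byte at offset 17: 0xEF = 11101111 → 3-byte char (#7). Advance 3.
Byte at offset 20: 0xC7 = 11000111 → 2-byte char (#8). Advance 2.
Byte at offset 22: 0xF4 = 11110100 → 4-byte char (#9). Advance 4.
Byte at offset 26: 0xEE = 11101110 → 3-byte char (#10). Advance 3.
Byte at offset 29: 0xC4 = 11000100 → 2-byte char (#11). Advance 2.
Byte at offset 31: 0xE3 = 11100011 → 3-byte char (#12). Advance 3.
Reached end at offset 34 after 12 code points.

12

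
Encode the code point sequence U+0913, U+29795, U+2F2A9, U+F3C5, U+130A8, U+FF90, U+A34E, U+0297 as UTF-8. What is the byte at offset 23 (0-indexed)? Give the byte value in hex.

U+0913 → 3-byte form E0 A4 93 at offsets 0–2.
U+29795 → 4-byte form F0 A9 9E 95 at offsets 3–6.
U+2F2A9 → 4-byte form F0 AF 8A A9 at offsets 7–10.
U+F3C5 → 3-byte form EF 8F 85 at offsets 11–13.
U+130A8 → 4-byte form F0 93 82 A8 at offsets 14–17.
U+FF90 → 3-byte form EF BE 90 at offsets 18–20.
U+A34E → 3-byte form EA 8D 8E at offsets 21–23.
Offset 23 falls in char 7's range; it's byte 3 of EA 8D 8E = 0x8E.

0x8E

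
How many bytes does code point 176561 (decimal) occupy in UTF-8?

4

U+2B1B1 = 0x2B1B1. UTF-8 uses 1 byte below 0x80, 2 below 0x800, 3 below 0x10000, 4 up to 0x10FFFF. 0x2B1B1 is in U+10000–U+10FFFF → 4 bytes.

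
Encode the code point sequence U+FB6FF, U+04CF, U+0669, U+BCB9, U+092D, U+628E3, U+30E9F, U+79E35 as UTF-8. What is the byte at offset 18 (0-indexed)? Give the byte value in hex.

U+FB6FF → 4-byte form F3 BB 9B BF at offsets 0–3.
U+04CF → 2-byte form D3 8F at offsets 4–5.
U+0669 → 2-byte form D9 A9 at offsets 6–7.
U+BCB9 → 3-byte form EB B2 B9 at offsets 8–10.
U+092D → 3-byte form E0 A4 AD at offsets 11–13.
U+628E3 → 4-byte form F1 A2 A3 A3 at offsets 14–17.
U+30E9F → 4-byte form F0 B0 BA 9F at offsets 18–21.
Offset 18 falls in char 7's range; it's byte 1 of F0 B0 BA 9F = 0xF0.

0xF0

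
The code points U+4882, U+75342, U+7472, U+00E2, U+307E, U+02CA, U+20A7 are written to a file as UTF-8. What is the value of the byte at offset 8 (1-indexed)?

1-indexed offset 8 is 0-indexed offset 7.
U+4882 → 3-byte form E4 A2 82 at offsets 0–2.
U+75342 → 4-byte form F1 B5 8D 82 at offsets 3–6.
U+7472 → 3-byte form E7 91 B2 at offsets 7–9.
Offset 7 falls in char 3's range; it's byte 1 of E7 91 B2 = 0xE7.

0xE7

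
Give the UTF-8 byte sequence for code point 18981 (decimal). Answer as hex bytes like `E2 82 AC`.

U+4A25 = 0x4A25 = 18981 decimal. In range U+0800–U+FFFF → 3-byte form: 1110xxxx 10xxxxxx 10xxxxxx.
Binary (16 bits): 0100101000100101.
Split 4+6+6: 0100 | 101000 | 100101.
Byte 1: 11100100 = 0xE4.
Byte 2: 10101000 = 0xA8.
Byte 3: 10100101 = 0xA5.

E4 A8 A5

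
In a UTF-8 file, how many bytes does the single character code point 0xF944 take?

3

U+F944 = 0xF944. UTF-8 uses 1 byte below 0x80, 2 below 0x800, 3 below 0x10000, 4 up to 0x10FFFF. 0xF944 is in U+0800–U+FFFF → 3 bytes.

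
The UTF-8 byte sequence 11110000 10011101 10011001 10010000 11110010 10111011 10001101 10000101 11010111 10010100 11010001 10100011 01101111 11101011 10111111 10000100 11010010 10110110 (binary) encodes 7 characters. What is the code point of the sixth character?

U+BFC4

Offset 0: leading byte 0xF0 = 11110000 → 4-byte char #1 = F0 9D 99 90.
Offset 4: leading byte 0xF2 = 11110010 → 4-byte char #2 = F2 BB 8D 85.
Offset 8: leading byte 0xD7 = 11010111 → 2-byte char #3 = D7 94.
Offset 10: leading byte 0xD1 = 11010001 → 2-byte char #4 = D1 A3.
Offset 12: leading byte 0x6F = 01101111 → 1-byte char #5 = 6F.
Offset 13: leading byte 0xEB = 11101011 → 3-byte char #6 = EB BF 84.
Leading byte 0xEB = 11101011 matches 1110xxxx → 3-byte sequence.
Byte 1: 0xEB = 11101011, payload 1011 (4 bits).
Byte 2: 0xBF = 10111111 (10xxxxxx ✓), payload 111111.
Byte 3: 0x84 = 10000100 (10xxxxxx ✓), payload 000100.
Concatenate: 1011111111000100 = 0xBFC4 (16 bits → U+BFC4).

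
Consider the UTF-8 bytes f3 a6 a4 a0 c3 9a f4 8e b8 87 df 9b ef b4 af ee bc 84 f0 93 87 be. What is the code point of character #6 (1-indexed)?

U+EF04

Offset 0: leading byte 0xF3 = 11110011 → 4-byte char #1 = F3 A6 A4 A0.
Offset 4: leading byte 0xC3 = 11000011 → 2-byte char #2 = C3 9A.
Offset 6: leading byte 0xF4 = 11110100 → 4-byte char #3 = F4 8E B8 87.
Offset 10: leading byte 0xDF = 11011111 → 2-byte char #4 = DF 9B.
Offset 12: leading byte 0xEF = 11101111 → 3-byte char #5 = EF B4 AF.
Offset 15: leading byte 0xEE = 11101110 → 3-byte char #6 = EE BC 84.
Leading byte 0xEE = 11101110 matches 1110xxxx → 3-byte sequence.
Byte 1: 0xEE = 11101110, payload 1110 (4 bits).
Byte 2: 0xBC = 10111100 (10xxxxxx ✓), payload 111100.
Byte 3: 0x84 = 10000100 (10xxxxxx ✓), payload 000100.
Concatenate: 1110111100000100 = 0xEF04 (16 bits → U+EF04).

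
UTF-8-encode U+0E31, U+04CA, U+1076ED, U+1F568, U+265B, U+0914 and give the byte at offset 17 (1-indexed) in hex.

0xE0

1-indexed offset 17 is 0-indexed offset 16.
U+0E31 → 3-byte form E0 B8 B1 at offsets 0–2.
U+04CA → 2-byte form D3 8A at offsets 3–4.
U+1076ED → 4-byte form F4 87 9B AD at offsets 5–8.
U+1F568 → 4-byte form F0 9F 95 A8 at offsets 9–12.
U+265B → 3-byte form E2 99 9B at offsets 13–15.
U+0914 → 3-byte form E0 A4 94 at offsets 16–18.
Offset 16 falls in char 6's range; it's byte 1 of E0 A4 94 = 0xE0.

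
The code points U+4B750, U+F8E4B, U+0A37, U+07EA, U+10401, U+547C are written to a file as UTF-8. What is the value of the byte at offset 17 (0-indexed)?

U+4B750 → 4-byte form F1 8B 9D 90 at offsets 0–3.
U+F8E4B → 4-byte form F3 B8 B9 8B at offsets 4–7.
U+0A37 → 3-byte form E0 A8 B7 at offsets 8–10.
U+07EA → 2-byte form DF AA at offsets 11–12.
U+10401 → 4-byte form F0 90 90 81 at offsets 13–16.
U+547C → 3-byte form E5 91 BC at offsets 17–19.
Offset 17 falls in char 6's range; it's byte 1 of E5 91 BC = 0xE5.

0xE5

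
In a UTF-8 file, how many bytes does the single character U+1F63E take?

4

U+1F63E = 0x1F63E. UTF-8 uses 1 byte below 0x80, 2 below 0x800, 3 below 0x10000, 4 up to 0x10FFFF. 0x1F63E is in U+10000–U+10FFFF → 4 bytes.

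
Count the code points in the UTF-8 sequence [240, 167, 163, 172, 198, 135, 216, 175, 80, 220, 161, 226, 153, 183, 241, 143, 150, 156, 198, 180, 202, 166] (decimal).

Byte at offset 0: 0xF0 = 11110000 → 4-byte char (#1). Advance 4.
Byte at offset 4: 0xC6 = 11000110 → 2-byte char (#2). Advance 2.
Byte at offset 6: 0xD8 = 11011000 → 2-byte char (#3). Advance 2.
Byte at offset 8: 0x50 = 01010000 → 1-byte char (#4). Advance 1.
Byte at offset 9: 0xDC = 11011100 → 2-byte char (#5). Advance 2.
Byte at offset 11: 0xE2 = 11100010 → 3-byte char (#6). Advance 3.
Byte at offset 14: 0xF1 = 11110001 → 4-byte char (#7). Advance 4.
Byte at offset 18: 0xC6 = 11000110 → 2-byte char (#8). Advance 2.
Byte at offset 20: 0xCA = 11001010 → 2-byte char (#9). Advance 2.
Reached end at offset 22 after 9 code points.

9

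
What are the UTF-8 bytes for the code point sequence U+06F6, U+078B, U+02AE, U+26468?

DB B6 DE 8B CA AE F0 A6 91 A8

U+06F6: 2-byte form → DB B6.
U+078B: 2-byte form → DE 8B.
U+02AE: 2-byte form → CA AE.
U+26468: 4-byte form → F0 A6 91 A8.
Concatenated (10 bytes): DB B6 DE 8B CA AE F0 A6 91 A8.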